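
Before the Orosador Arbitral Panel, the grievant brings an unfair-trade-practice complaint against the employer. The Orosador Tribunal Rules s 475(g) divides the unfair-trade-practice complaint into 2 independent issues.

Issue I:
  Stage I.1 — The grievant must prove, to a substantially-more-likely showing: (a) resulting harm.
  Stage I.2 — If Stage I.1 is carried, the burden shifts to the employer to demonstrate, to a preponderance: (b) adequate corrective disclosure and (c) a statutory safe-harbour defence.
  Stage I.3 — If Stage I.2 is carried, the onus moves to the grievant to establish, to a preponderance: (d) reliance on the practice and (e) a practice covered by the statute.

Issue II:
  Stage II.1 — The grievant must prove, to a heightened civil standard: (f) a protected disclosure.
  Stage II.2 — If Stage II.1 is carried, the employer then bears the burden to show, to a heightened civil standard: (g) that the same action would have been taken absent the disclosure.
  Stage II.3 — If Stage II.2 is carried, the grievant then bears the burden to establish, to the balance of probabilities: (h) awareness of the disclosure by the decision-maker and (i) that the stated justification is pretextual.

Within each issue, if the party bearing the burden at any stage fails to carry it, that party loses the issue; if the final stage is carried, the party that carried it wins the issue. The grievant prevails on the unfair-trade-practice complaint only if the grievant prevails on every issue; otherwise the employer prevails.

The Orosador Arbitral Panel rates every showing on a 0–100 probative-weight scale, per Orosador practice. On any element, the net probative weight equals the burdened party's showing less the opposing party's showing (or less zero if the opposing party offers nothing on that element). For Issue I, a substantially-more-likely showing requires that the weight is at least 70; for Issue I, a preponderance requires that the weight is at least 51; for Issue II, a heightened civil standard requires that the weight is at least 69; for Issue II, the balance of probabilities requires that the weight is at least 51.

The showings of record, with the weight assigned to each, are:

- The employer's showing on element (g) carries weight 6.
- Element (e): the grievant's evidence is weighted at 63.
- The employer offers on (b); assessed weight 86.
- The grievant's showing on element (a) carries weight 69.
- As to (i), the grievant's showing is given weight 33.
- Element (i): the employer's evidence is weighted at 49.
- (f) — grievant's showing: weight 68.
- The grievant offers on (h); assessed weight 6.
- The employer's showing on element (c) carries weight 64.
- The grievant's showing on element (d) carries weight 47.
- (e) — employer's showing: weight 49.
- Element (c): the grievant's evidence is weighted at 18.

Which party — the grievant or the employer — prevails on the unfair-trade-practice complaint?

— Issue I —
Stage I.1 (grievant, a substantially-more-likely showing, weight is at least 70): (a) 69 < 70 — fails.
  Stage I.1 not carried; the grievant fails its burden.
So the employer prevails on this issue.
— Issue II —
Stage II.1 (grievant, a heightened civil standard, weight is at least 69): (f) 68 < 69 — fails.
  Stage II.1 not carried; the grievant fails its burden.
So the employer prevails on this issue.
Per-issue: Issue I → employer; Issue II → employer. The grievant must prevail on every issue; overall, the employer prevails.

employer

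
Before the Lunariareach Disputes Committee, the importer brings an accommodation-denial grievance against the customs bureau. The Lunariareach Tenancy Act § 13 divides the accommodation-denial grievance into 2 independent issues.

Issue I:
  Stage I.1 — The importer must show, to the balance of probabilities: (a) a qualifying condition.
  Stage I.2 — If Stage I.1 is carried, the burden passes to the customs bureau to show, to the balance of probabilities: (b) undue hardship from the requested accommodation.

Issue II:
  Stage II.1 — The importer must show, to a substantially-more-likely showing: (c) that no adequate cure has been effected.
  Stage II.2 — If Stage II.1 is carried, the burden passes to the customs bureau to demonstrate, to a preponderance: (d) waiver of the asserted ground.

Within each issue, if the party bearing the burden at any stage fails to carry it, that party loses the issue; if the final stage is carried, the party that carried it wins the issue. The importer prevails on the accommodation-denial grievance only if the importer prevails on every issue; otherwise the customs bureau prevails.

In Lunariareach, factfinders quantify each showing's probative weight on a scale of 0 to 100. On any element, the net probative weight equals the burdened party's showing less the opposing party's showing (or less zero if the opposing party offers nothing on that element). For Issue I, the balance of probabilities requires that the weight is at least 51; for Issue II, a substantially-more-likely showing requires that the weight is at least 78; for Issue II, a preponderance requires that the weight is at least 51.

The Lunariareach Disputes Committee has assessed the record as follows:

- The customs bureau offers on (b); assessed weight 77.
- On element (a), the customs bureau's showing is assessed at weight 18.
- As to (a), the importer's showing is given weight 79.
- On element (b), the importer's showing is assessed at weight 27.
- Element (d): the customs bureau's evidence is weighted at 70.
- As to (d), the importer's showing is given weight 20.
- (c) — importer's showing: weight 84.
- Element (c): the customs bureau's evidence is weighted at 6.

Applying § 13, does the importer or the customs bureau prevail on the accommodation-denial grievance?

— Issue I —
Stage I.1 — burden on importer; standard: the balance of probabilities (weight is at least 51).
    (a): 79 − 18 = 61 ≥ 51 [met]
  Stage I.1 carried; the burden shifts to the customs bureau.
Stage I.2 — burden on customs bureau; standard: the balance of probabilities (weight is at least 51).
    (b): 77 − 27 = 50 < 51 [not met]
  The customs bureau does not carry Stage I.2.
The importer prevails on this issue.
— Issue II —
Stage II.1 — burden on importer; standard: a substantially-more-likely showing (weight is at least 78).
    (c): 84 − 6 = 78 ≥ 78 [met]
  Stage II.1 is satisfied; the onus moves to the customs bureau.
Stage II.2 — burden on customs bureau; standard: a preponderance (weight is at least 51).
    (d): 70 − 20 = 50 < 51 [not met]
  Not every element is met, so the customs bureau fails to carry Stage II.2.
So the importer prevails on this issue.
Per-issue: Issue I → importer; Issue II → importer. The importer must prevail on every issue; overall, the importer prevails.

importer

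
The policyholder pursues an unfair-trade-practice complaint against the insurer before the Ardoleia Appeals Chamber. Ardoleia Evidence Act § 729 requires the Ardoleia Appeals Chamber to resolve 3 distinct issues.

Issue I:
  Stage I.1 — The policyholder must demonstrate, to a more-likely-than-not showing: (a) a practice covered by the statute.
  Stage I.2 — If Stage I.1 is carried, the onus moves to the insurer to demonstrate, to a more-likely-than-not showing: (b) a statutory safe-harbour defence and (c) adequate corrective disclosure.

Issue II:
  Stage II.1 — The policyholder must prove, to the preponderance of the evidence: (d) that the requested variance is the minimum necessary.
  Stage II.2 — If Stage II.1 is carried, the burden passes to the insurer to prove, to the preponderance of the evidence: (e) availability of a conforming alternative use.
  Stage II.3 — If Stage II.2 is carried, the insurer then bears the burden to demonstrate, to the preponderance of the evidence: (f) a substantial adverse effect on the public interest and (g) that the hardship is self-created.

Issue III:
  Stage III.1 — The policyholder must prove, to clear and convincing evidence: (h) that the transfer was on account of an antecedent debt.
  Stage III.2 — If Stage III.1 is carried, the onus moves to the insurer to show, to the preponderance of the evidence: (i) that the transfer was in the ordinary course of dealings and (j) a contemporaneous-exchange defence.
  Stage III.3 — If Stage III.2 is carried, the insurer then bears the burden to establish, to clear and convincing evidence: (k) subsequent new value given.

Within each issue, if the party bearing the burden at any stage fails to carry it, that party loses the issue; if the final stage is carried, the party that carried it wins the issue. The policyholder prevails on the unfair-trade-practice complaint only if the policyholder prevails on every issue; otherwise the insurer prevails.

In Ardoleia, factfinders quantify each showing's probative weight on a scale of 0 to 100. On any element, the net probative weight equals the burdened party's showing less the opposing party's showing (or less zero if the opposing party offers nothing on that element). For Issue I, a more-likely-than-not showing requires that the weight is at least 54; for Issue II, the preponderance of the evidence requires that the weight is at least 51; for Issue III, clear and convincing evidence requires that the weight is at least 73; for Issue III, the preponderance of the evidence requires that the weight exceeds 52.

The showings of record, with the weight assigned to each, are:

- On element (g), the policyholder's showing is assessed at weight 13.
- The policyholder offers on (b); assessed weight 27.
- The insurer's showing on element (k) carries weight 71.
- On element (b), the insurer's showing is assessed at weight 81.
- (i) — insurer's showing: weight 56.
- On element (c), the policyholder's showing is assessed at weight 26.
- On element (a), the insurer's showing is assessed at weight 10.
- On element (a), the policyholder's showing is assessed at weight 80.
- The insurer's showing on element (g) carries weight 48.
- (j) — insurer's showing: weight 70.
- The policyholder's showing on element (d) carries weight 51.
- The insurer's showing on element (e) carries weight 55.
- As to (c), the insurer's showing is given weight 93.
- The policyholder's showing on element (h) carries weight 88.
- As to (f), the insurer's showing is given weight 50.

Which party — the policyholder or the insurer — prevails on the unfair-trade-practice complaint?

— Issue I —
Stage I.1 (policyholder, a more-likely-than-not showing, weight is at least 54): (a) net 80−10=70 ≥ 54 — meets.
  Stage I.1 carried; the burden shifts to the insurer.
Stage I.2 (insurer, a more-likely-than-not showing, weight is at least 54): (b) net 81−27=54 ≥ 54 — meets; (c) net 93−26=67 ≥ 54 — meets.
  All elements met at the final stage.
Every stage carried; the insurer prevails on this issue.
— Issue II —
Stage II.1 (policyholder, the preponderance of the evidence, weight is at least 51): (d) 51 ≥ 51 — meets.
  All elements met. The burden passes to the insurer.
Stage II.2 (insurer, the preponderance of the evidence, weight is at least 51): (e) 55 ≥ 51 — meets.
  Stage II.2 carried; the burden remains with the insurer.
Stage II.3 (insurer, the preponderance of the evidence, weight is at least 51): (f) 50 < 51 — fails; (g) net 48−13=35 < 51 — fails.
  Not every element is met, so the insurer fails to carry Stage II.3.
The analysis ends at Stage II.3; the policyholder prevails on this issue.
— Issue III —
Stage III.1 (policyholder, clear and convincing evidence, weight is at least 73): (h) 88 ≥ 73 — meets.
  All elements met. The burden passes to the insurer.
Stage III.2 (insurer, the preponderance of the evidence, weight exceeds 52): (i) 56 > 52 — meets; (j) 70 > 52 — meets.
  Stage III.2 carried; the burden remains with the insurer.
Stage III.3 (insurer, clear and convincing evidence, weight is at least 73): (k) 71 < 73 — fails.
  Stage III.3 not carried; the insurer fails its burden.
So the policyholder prevails on this issue.
Per-issue: Issue I → insurer; Issue II → policyholder; Issue III → policyholder. The policyholder must prevail on every issue; overall, the insurer prevails.

insurer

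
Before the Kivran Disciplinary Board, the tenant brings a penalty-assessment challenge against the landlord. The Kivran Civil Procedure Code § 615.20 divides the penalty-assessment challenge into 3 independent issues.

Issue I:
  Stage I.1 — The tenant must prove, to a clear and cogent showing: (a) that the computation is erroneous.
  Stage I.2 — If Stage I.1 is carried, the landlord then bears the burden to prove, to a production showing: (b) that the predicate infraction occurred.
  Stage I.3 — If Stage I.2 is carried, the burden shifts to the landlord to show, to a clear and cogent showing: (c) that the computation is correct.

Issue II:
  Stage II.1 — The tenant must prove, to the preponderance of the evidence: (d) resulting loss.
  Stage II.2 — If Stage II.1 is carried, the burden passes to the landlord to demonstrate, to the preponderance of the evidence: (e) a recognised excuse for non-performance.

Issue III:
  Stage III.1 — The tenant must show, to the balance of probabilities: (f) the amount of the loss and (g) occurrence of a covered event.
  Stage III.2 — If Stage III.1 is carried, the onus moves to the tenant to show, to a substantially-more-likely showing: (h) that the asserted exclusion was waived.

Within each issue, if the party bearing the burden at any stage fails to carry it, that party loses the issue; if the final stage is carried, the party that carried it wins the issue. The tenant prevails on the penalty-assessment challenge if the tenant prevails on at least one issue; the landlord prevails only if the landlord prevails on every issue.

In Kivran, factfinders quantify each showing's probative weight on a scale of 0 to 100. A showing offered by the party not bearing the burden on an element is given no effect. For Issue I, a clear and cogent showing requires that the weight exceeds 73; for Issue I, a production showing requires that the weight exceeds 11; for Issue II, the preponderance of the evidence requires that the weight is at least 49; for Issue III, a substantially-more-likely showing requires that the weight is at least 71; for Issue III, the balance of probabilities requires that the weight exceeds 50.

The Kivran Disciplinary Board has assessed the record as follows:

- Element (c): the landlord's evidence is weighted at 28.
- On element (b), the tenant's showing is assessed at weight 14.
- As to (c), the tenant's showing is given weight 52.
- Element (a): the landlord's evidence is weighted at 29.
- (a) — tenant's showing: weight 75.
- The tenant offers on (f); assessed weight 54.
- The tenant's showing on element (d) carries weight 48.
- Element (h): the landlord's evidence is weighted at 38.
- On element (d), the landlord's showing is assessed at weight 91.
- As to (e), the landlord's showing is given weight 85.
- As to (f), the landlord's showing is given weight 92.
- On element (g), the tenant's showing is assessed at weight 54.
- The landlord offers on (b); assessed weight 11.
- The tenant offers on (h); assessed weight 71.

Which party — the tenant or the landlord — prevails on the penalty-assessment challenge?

tenant

— Issue I —
Stage I.1 (tenant, a clear and cogent showing, weight exceeds 73): (a) 75 (landlord's 29 disregarded) > 73 — meets.
  Stage I.1 is satisfied; the onus moves to the landlord.
Stage I.2 (landlord, a production showing, weight exceeds 11): (b) 11 (tenant's 14 disregarded) ≤ 11 — fails.
  Not every element is met, so the landlord fails to carry Stage I.2.
The analysis ends at Stage I.2; the tenant prevails on this issue.
— Issue II —
Stage II.1 — burden on tenant; standard: the preponderance of the evidence (weight is at least 49).
    (d): 48 (landlord's 91 disregarded) < 49 [not met]
  Stage II.1 not carried; the tenant fails its burden.
So the landlord prevails on this issue.
— Issue III —
Stage III.1 — burden on tenant; standard: the balance of probabilities (weight exceeds 50).
    (f): 54 (landlord's 92 disregarded) > 50 [met]
    (g): 54 > 50 [met]
  Stage III.1 is satisfied; the tenant continues to bear the burden.
Stage III.2 — burden on tenant; standard: a substantially-more-likely showing (weight is at least 71).
    (h): 71 (landlord's 38 disregarded) ≥ 71 [met]
  The tenant carries the last stage.
Every stage carried; the tenant prevails on this issue.
Per-issue: Issue I → tenant; Issue II → landlord; Issue III → tenant. The tenant must prevail on at least one issue; overall, the tenant prevails.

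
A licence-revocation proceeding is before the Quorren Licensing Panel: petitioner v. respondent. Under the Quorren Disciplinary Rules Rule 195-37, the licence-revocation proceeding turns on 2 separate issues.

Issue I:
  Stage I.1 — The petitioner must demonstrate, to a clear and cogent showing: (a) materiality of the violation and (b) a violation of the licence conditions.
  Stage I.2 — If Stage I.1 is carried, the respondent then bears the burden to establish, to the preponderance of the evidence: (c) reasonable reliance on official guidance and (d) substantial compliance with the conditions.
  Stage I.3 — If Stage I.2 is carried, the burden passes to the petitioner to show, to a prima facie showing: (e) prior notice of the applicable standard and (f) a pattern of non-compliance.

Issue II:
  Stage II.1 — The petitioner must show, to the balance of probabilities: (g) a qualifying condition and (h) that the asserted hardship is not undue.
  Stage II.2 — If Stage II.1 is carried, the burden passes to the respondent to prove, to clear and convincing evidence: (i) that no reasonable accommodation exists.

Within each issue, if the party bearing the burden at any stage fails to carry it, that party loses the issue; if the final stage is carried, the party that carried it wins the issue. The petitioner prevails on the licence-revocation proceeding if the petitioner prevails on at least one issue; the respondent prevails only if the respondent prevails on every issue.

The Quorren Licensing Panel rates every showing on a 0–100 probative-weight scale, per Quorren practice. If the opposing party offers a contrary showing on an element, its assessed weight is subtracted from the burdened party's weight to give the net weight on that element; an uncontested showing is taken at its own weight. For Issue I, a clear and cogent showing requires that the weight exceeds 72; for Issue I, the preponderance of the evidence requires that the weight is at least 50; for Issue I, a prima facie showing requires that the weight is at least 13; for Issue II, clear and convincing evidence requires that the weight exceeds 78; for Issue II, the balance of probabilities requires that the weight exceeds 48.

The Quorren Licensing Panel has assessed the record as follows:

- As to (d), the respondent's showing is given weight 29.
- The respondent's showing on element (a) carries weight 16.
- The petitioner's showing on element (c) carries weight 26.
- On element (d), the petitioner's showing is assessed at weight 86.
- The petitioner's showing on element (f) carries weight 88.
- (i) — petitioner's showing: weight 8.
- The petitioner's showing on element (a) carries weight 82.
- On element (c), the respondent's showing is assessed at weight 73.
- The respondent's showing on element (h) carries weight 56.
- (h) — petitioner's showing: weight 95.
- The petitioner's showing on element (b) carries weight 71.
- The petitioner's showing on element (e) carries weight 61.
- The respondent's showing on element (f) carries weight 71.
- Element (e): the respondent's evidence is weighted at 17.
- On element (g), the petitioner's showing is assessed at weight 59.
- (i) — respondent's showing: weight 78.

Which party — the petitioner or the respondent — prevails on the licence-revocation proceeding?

— Issue I —
At Stage I.1 the petitioner must meet a clear and cogent showing (weight exceeds 72): on (a) the weight is 82 less the opposing 16 gives net 66, which does not exceed 72, so (a) does not meet the standard; on (b) the weight is 71, which does not exceed 72, so (b) does not meet the standard.
  The petitioner does not carry Stage I.1.
So the respondent prevails on this issue.
— Issue II —
At Stage II.1 the petitioner must meet the balance of probabilities (weight exceeds 48): on (g) the weight is 59, > 48, so (g) meets the standard; on (h) the weight is 95 less the opposing 56 gives net 39, which does not exceed 48, so (h) does not meet the standard.
  The petitioner does not carry Stage II.1.
The respondent prevails on this issue.
Per-issue: Issue I → respondent; Issue II → respondent. The petitioner must prevail on at least one issue; overall, the respondent prevails.

respondent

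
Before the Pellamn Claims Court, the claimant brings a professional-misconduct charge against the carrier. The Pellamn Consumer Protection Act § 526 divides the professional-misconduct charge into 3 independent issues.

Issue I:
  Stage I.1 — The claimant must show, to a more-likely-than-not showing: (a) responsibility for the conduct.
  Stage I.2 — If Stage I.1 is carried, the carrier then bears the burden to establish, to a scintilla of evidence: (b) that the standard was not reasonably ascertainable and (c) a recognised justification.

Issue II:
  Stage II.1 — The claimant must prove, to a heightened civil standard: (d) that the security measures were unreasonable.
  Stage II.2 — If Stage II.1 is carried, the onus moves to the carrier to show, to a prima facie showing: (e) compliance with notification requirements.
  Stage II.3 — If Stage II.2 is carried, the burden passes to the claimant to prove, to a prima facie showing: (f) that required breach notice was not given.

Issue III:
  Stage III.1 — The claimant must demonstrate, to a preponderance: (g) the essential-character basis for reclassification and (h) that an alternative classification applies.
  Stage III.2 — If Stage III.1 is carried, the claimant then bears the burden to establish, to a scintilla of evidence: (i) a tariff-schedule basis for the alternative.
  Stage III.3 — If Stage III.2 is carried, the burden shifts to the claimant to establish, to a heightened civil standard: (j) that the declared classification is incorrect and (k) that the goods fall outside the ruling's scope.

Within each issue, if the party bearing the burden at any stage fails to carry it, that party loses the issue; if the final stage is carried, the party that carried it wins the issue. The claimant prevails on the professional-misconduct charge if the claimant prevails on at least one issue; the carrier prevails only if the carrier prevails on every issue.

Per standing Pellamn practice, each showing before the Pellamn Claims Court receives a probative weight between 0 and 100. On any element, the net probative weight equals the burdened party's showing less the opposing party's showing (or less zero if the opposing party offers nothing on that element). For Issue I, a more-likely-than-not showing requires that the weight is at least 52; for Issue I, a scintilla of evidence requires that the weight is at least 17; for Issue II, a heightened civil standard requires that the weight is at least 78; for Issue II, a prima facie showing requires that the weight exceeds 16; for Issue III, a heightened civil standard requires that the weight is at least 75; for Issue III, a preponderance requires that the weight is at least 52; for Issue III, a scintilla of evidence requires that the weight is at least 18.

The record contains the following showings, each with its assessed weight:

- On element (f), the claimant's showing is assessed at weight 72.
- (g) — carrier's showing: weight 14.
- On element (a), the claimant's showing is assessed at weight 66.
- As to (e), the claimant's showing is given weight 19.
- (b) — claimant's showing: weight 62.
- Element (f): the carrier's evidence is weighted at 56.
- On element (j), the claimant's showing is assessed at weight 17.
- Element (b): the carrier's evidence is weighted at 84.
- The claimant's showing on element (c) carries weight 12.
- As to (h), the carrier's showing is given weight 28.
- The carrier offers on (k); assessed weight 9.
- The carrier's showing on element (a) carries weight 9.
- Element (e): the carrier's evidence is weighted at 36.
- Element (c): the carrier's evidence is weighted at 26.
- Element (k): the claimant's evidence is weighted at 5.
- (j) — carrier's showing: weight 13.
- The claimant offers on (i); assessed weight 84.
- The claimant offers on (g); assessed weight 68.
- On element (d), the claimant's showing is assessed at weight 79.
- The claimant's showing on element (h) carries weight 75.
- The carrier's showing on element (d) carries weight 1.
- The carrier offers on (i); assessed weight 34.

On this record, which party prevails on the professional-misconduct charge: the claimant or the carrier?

— Issue I —
Stage I.1 (claimant, a more-likely-than-not showing, weight is at least 52): (a) net 66−9=57 ≥ 52 — meets.
  Stage I.1 is satisfied; the onus moves to the carrier.
Stage I.2 (carrier, a scintilla of evidence, weight is at least 17): (b) net 84−62=22 ≥ 17 — meets; (c) net 26−12=14 < 17 — fails.
  Stage I.2 not carried; the carrier fails its burden.
The claimant prevails on this issue.
— Issue II —
Stage II.1 (claimant, a heightened civil standard, weight is at least 78): (d) net 79−1=78 ≥ 78 — meets.
  Stage II.1 carried; the burden shifts to the carrier.
Stage II.2 (carrier, a prima facie showing, weight exceeds 16): (e) net 36−19=17 > 16 — meets.
  The carrier carries Stage II.2; the claimant now bears the burden.
Stage II.3 (claimant, a prima facie showing, weight exceeds 16): (f) net 72−56=16 ≤ 16 — fails.
  The claimant does not carry Stage II.3.
The analysis ends at Stage II.3; the carrier prevails on this issue.
— Issue III —
Stage III.1 (claimant, a preponderance, weight is at least 52): (g) net 68−14=54 ≥ 52 — meets; (h) net 75−28=47 < 52 — fails.
  Stage III.1 not carried; the claimant fails its burden.
So the carrier prevails on this issue.
Per-issue: Issue I → claimant; Issue II → carrier; Issue III → carrier. The claimant must prevail on at least one issue; overall, the claimant prevails.

claimant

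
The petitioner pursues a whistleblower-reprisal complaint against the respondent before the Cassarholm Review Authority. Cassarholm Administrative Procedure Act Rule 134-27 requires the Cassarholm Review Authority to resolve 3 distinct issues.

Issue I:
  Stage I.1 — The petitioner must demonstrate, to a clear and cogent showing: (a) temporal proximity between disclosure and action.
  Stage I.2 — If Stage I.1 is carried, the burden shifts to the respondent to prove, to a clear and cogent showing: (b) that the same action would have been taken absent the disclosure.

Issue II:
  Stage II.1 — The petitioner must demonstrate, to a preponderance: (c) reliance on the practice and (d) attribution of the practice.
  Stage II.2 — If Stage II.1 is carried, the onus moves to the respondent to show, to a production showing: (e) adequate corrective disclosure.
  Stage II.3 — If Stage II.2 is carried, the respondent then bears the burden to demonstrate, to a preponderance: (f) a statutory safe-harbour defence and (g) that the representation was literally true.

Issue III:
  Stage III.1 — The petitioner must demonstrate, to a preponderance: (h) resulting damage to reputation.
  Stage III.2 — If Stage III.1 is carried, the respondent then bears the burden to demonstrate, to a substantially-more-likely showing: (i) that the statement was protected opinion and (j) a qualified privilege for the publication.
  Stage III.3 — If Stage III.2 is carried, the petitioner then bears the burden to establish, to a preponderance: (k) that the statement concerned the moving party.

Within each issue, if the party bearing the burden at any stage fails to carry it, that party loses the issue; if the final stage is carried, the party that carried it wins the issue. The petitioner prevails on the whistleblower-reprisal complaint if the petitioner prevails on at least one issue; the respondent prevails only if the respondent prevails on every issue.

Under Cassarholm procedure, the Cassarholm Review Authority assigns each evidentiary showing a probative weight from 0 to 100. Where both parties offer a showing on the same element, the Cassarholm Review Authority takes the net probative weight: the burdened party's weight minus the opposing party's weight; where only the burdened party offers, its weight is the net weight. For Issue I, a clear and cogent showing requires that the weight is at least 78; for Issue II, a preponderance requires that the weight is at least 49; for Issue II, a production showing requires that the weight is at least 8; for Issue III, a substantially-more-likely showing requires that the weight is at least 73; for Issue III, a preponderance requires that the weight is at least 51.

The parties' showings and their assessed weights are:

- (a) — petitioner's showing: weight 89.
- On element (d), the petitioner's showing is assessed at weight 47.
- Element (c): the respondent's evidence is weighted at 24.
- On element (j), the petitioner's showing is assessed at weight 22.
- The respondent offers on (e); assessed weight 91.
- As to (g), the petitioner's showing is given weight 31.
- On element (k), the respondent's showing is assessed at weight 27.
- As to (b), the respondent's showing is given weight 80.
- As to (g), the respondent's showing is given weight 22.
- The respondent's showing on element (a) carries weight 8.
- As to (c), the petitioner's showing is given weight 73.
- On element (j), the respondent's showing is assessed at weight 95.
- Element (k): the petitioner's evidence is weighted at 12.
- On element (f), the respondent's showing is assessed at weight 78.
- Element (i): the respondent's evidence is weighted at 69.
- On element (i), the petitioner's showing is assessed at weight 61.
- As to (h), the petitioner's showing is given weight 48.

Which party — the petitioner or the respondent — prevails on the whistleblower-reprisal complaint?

— Issue I —
Stage I.1 (petitioner, a clear and cogent showing, weight is at least 78): (a) net 89−8=81 ≥ 78 — meets.
  All elements met. The burden passes to the respondent.
Stage I.2 (respondent, a clear and cogent showing, weight is at least 78): (b) 80 ≥ 78 — meets.
  The respondent carries the last stage.
All stages carried — the respondent prevails on this issue.
— Issue II —
Stage II.1 (petitioner, a preponderance, weight is at least 49): (c) net 73−24=49 ≥ 49 — meets; (d) 47 < 49 — fails.
  The petitioner does not carry Stage II.1.
The respondent prevails on this issue.
— Issue III —
Stage III.1 — burden on petitioner; standard: a preponderance (weight is at least 51).
    (h): 48 < 51 [not met]
  Stage III.1 not carried; the petitioner fails its burden.
The analysis ends at Stage III.1; the respondent prevails on this issue.
Per-issue: Issue I → respondent; Issue II → respondent; Issue III → respondent. The petitioner must prevail on at least one issue; overall, the respondent prevails.

respondent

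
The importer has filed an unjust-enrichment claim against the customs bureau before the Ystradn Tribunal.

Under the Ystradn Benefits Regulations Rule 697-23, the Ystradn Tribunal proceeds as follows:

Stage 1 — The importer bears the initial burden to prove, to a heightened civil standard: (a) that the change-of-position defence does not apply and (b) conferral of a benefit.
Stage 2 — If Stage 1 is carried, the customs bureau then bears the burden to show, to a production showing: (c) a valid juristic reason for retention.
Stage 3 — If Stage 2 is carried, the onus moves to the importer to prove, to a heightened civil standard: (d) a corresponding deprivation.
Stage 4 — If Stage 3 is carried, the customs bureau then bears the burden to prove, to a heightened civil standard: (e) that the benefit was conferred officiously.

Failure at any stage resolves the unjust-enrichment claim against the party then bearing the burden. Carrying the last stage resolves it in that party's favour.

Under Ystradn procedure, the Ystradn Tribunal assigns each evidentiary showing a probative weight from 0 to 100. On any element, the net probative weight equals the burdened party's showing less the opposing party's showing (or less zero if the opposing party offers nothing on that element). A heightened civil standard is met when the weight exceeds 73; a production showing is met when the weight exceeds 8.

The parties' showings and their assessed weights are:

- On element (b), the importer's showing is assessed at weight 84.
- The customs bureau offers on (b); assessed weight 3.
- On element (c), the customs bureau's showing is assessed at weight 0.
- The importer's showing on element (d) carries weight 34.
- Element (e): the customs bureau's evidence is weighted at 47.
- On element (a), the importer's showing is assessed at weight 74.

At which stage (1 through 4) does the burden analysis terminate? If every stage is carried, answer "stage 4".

Stage 1 — burden on importer; standard: a heightened civil standard (weight exceeds 73).
    (a): 74 > 73 [met]
    (b): 84 − 3 = 81 > 73 [met]
  The importer carries Stage 1; the customs bureau now bears the burden.
Stage 2 — burden on customs bureau; standard: a production showing (weight exceeds 8).
    (c): 0 ≤ 8 [not met]
  Stage 2 not carried; the customs bureau fails its burden.
So the importer prevails.

stage 2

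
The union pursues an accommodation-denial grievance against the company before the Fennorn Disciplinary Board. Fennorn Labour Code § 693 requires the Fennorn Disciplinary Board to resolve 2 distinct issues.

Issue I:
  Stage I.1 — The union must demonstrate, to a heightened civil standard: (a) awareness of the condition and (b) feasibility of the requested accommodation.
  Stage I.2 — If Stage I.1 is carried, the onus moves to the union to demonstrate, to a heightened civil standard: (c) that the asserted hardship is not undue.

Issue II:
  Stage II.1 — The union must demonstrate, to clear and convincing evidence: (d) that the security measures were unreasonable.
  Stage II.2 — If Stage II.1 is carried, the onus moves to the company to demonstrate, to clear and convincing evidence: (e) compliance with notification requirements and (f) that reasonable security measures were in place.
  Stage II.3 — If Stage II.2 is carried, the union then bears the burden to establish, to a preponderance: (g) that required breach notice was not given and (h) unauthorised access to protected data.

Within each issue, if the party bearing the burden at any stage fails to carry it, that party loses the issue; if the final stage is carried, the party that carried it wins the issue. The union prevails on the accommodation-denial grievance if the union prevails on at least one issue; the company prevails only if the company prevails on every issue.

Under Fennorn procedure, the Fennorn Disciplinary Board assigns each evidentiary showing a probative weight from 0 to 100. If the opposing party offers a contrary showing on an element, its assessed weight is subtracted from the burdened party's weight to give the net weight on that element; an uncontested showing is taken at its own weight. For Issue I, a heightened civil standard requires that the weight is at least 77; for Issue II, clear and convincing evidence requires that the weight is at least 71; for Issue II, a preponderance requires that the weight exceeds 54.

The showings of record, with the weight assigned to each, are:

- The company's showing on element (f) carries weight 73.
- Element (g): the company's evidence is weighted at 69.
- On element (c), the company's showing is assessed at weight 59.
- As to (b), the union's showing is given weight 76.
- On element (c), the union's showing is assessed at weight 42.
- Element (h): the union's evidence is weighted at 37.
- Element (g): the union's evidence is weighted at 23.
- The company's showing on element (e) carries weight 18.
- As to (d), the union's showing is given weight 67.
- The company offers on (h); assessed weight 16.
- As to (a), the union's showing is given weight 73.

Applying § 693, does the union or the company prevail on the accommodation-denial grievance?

company

— Issue I —
At Stage I.1 the union must meet a heightened civil standard (weight is at least 77): on (a) the weight is 73, which does not reach 77, so (a) does not meet the standard; on (b) the weight is 76, which does not reach 77, so (b) does not meet the standard.
  Stage I.1 not carried; the union fails its burden.
So the company prevails on this issue.
— Issue II —
Stage II.1 — burden on union; standard: clear and convincing evidence (weight is at least 71).
    (d): 67 < 71 [not met]
  The union does not carry Stage II.1.
The analysis ends at Stage II.1; the company prevails on this issue.
Per-issue: Issue I → company; Issue II → company. The union must prevail on at least one issue; overall, the company prevails.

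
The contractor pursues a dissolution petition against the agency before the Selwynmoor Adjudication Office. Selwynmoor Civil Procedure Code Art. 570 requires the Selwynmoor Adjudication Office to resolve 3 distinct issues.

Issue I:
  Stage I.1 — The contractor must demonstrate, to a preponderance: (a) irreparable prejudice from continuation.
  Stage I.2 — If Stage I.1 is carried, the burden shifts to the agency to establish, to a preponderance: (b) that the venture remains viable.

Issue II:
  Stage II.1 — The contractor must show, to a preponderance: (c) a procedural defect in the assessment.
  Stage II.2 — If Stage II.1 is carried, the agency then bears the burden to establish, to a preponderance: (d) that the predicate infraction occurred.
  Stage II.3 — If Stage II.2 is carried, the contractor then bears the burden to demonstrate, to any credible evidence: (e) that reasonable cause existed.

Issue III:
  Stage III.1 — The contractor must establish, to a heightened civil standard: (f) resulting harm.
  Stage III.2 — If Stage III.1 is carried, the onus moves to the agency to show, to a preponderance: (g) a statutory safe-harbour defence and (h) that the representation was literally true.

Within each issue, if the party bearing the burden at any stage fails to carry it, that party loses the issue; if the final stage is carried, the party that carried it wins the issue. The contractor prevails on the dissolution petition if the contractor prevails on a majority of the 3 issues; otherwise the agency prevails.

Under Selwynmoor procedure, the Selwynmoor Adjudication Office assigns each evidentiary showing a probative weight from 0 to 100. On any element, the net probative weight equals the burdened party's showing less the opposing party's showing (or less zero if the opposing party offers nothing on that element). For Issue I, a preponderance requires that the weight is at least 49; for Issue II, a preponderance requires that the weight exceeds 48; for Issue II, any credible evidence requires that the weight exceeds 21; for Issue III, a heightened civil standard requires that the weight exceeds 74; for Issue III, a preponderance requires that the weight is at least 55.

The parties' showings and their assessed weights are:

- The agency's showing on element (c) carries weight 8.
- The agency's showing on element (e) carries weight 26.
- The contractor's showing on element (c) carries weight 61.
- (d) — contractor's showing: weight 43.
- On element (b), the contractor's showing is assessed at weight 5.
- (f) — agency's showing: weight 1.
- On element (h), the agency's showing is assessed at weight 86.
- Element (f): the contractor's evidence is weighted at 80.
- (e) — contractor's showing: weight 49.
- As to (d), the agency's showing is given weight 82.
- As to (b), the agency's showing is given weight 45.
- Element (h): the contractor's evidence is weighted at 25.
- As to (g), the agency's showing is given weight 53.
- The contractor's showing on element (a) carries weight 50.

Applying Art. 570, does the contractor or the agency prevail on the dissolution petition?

contractor

— Issue I —
Stage I.1 (contractor, a preponderance, weight is at least 49): (a) 50 ≥ 49 — meets.
  Stage I.1 carried; the burden shifts to the agency.
Stage I.2 (agency, a preponderance, weight is at least 49): (b) net 45−5=40 < 49 — fails.
  Stage I.2 not carried; the agency fails its burden.
The contractor prevails on this issue.
— Issue II —
Stage II.1 (contractor, a preponderance, weight exceeds 48): (c) net 61−8=53 > 48 — meets.
  Stage II.1 carried; the burden shifts to the agency.
Stage II.2 (agency, a preponderance, weight exceeds 48): (d) net 82−43=39 ≤ 48 — fails.
  Stage II.2 not carried; the agency fails its burden.
So the contractor prevails on this issue.
— Issue III —
Stage III.1 — burden on contractor; standard: a heightened civil standard (weight exceeds 74).
    (f): 80 − 1 = 79 > 74 [met]
  Stage III.1 carried; the burden shifts to the agency.
Stage III.2 — burden on agency; standard: a preponderance (weight is at least 55).
    (g): 53 < 55 [not met]
    (h): 86 − 25 = 61 ≥ 55 [met]
  The agency does not carry Stage III.2.
So the contractor prevails on this issue.
Per-issue: Issue I → contractor; Issue II → contractor; Issue III → contractor. The contractor must prevail on a majority of issues; overall, the contractor prevails.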